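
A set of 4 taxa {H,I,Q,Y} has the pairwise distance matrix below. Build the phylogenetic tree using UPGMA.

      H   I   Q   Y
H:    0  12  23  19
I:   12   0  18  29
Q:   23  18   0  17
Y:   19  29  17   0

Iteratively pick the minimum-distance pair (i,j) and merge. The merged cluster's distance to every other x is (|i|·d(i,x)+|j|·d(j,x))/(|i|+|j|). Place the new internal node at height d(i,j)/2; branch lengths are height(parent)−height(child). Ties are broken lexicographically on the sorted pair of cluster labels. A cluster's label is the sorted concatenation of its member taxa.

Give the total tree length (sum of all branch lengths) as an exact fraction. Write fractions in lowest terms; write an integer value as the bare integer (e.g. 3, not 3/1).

147/4

1. join H+I (d=12) ⇒ HI; edges |H|=6, |I|=6
  updated: d(HI,Q)=41/2, d(HI,Y)=24
2. join Q+Y (d=17) ⇒ QY; edges |Q|=17/2, |Y|=17/2
  updated: d(HI,QY)=89/4
3. join HI+QY (d=89/4) ⇒ HIQY; edges |HI|=41/8, |QY|=21/8
final tree: ((H:6,I:6):41/8,(Q:17/2,Y:17/2):21/8)
total length: 147/4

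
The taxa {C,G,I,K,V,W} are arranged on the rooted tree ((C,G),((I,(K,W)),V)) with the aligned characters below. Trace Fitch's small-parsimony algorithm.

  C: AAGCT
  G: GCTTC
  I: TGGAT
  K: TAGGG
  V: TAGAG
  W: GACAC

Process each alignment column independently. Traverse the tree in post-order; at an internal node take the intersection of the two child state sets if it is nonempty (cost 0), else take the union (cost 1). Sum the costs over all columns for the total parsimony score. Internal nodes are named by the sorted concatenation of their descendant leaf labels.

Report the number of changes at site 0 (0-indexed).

3

CG@0: {A} ∪ {G} = {A,G} (union, +1)
KW@0: {T} ∪ {G} = {G,T} (union, +1)
IKW@0: {T} ∩ {G,T} = {T} (intersection, +0)
IKVW@0: {T} ∩ {T} = {T} (intersection, +0)
CGIKVW@0: {A,G} ∪ {T} = {A,G,T} (union, +1)
CG@1: {A} ∪ {C} = {A,C} (union, +1)
KW@1: {A} ∩ {A} = {A} (intersection, +0)
IKW@1: {G} ∪ {A} = {A,G} (union, +1)
IKVW@1: {A,G} ∩ {A} = {A} (intersection, +0)
CGIKVW@1: {A,C} ∩ {A} = {A} (intersection, +0)
CG@2: {G} ∪ {T} = {G,T} (union, +1)
KW@2: {G} ∪ {C} = {C,G} (union, +1)
IKW@2: {G} ∩ {C,G} = {G} (intersection, +0)
IKVW@2: {G} ∩ {G} = {G} (intersection, +0)
CGIKVW@2: {G,T} ∩ {G} = {G} (intersection, +0)
CG@3: {C} ∪ {T} = {C,T} (union, +1)
KW@3: {G} ∪ {A} = {A,G} (union, +1)
IKW@3: {A} ∩ {A,G} = {A} (intersection, +0)
IKVW@3: {A} ∩ {A} = {A} (intersection, +0)
CGIKVW@3: {C,T} ∪ {A} = {A,C,T} (union, +1)
CG@4: {T} ∪ {C} = {C,T} (union, +1)
KW@4: {G} ∪ {C} = {C,G} (union, +1)
IKW@4: {T} ∪ {C,G} = {C,G,T} (union, +1)
IKVW@4: {C,G,T} ∩ {G} = {G} (intersection, +0)
CGIKVW@4: {C,T} ∪ {G} = {C,G,T} (union, +1)
per-site changes: [3, 2, 2, 3, 4]; total = 14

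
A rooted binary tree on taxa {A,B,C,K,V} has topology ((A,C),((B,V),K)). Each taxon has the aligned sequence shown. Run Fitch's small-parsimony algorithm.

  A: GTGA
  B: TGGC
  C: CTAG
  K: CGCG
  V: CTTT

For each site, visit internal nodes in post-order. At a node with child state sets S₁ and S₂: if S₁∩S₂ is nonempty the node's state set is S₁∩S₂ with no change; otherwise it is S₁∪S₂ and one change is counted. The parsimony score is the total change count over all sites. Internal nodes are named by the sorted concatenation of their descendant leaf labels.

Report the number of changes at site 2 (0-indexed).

3

AC@0: {G} ∪ {C} = {C,G} (union, +1)
BV@0: {T} ∪ {C} = {C,T} (union, +1)
BKV@0: {C,T} ∩ {C} = {C} (intersection, +0)
ABCKV@0: {C,G} ∩ {C} = {C} (intersection, +0)
AC@1: {T} ∩ {T} = {T} (intersection, +0)
BV@1: {G} ∪ {T} = {G,T} (union, +1)
BKV@1: {G,T} ∩ {G} = {G} (intersection, +0)
ABCKV@1: {T} ∪ {G} = {G,T} (union, +1)
AC@2: {G} ∪ {A} = {A,G} (union, +1)
BV@2: {G} ∪ {T} = {G,T} (union, +1)
BKV@2: {G,T} ∪ {C} = {C,G,T} (union, +1)
ABCKV@2: {A,G} ∩ {C,G,T} = {G} (intersection, +0)
AC@3: {A} ∪ {G} = {A,G} (union, +1)
BV@3: {C} ∪ {T} = {C,T} (union, +1)
BKV@3: {C,T} ∪ {G} = {C,G,T} (union, +1)
ABCKV@3: {A,G} ∩ {C,G,T} = {G} (intersection, +0)
per-site changes: [2, 2, 3, 3]; total = 10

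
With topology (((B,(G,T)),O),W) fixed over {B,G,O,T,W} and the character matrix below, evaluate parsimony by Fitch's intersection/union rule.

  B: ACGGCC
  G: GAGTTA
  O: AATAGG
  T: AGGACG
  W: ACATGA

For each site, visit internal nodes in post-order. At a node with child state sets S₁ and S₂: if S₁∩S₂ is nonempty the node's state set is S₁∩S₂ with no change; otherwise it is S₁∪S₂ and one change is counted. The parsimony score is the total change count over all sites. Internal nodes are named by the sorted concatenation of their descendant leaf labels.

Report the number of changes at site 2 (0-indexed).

[col 0] GT: children G:{G}, T:{A} ∪→ {A,G}; cost 1
[col 0] BGT: children B:{A}, GT:{A,G} ∩→ {A}; cost 0
[col 0] BGOT: children BGT:{A}, O:{A} ∩→ {A}; cost 0
[col 0] BGOTW: children BGOT:{A}, W:{A} ∩→ {A}; cost 0
[col 1] GT: children G:{A}, T:{G} ∪→ {A,G}; cost 1
[col 1] BGT: children B:{C}, GT:{A,G} ∪→ {A,C,G}; cost 1
[col 1] BGOT: children BGT:{A,C,G}, O:{A} ∩→ {A}; cost 0
[col 1] BGOTW: children BGOT:{A}, W:{C} ∪→ {A,C}; cost 1
[col 2] GT: children G:{G}, T:{G} ∩→ {G}; cost 0
[col 2] BGT: children B:{G}, GT:{G} ∩→ {G}; cost 0
[col 2] BGOT: children BGT:{G}, O:{T} ∪→ {G,T}; cost 1
[col 2] BGOTW: children BGOT:{G,T}, W:{A} ∪→ {A,G,T}; cost 1
[col 3] GT: children G:{T}, T:{A} ∪→ {A,T}; cost 1
[col 3] BGT: children B:{G}, GT:{A,T} ∪→ {A,G,T}; cost 1
[col 3] BGOT: children BGT:{A,G,T}, O:{A} ∩→ {A}; cost 0
[col 3] BGOTW: children BGOT:{A}, W:{T} ∪→ {A,T}; cost 1
[col 4] GT: children G:{T}, T:{C} ∪→ {C,T}; cost 1
[col 4] BGT: children B:{C}, GT:{C,T} ∩→ {C}; cost 0
[col 4] BGOT: children BGT:{C}, O:{G} ∪→ {C,G}; cost 1
[col 4] BGOTW: children BGOT:{C,G}, W:{G} ∩→ {G}; cost 0
[col 5] GT: children G:{A}, T:{G} ∪→ {A,G}; cost 1
[col 5] BGT: children B:{C}, GT:{A,G} ∪→ {A,C,G}; cost 1
[col 5] BGOT: children BGT:{A,C,G}, O:{G} ∩→ {G}; cost 0
[col 5] BGOTW: children BGOT:{G}, W:{A} ∪→ {A,G}; cost 1
per-site changes: [1, 3, 2, 3, 2, 3]; total = 14

2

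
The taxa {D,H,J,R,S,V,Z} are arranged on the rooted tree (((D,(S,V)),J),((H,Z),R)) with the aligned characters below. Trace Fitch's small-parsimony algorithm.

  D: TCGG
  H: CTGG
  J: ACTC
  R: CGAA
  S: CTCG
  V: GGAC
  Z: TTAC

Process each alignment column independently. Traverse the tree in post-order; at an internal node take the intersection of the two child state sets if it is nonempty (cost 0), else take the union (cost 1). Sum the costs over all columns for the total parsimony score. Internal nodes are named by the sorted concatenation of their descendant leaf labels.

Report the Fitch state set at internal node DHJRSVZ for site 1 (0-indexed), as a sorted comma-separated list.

site 0, node SV: S={C} ∪ V={G} → {C,G} (+1)
site 0, node DSV: D={T} ∪ SV={C,G} → {C,G,T} (+1)
site 0, node DJSV: DSV={C,G,T} ∪ J={A} → {A,C,G,T} (+1)
site 0, node HZ: H={C} ∪ Z={T} → {C,T} (+1)
site 0, node HRZ: HZ={C,T} ∩ R={C} → {C} (+0)
site 0, node DHJRSVZ: DJSV={A,C,G,T} ∩ HRZ={C} → {C} (+0)
site 1, node SV: S={T} ∪ V={G} → {G,T} (+1)
site 1, node DSV: D={C} ∪ SV={G,T} → {C,G,T} (+1)
site 1, node DJSV: DSV={C,G,T} ∩ J={C} → {C} (+0)
site 1, node HZ: H={T} ∩ Z={T} → {T} (+0)
site 1, node HRZ: HZ={T} ∪ R={G} → {G,T} (+1)
site 1, node DHJRSVZ: DJSV={C} ∪ HRZ={G,T} → {C,G,T} (+1)
site 2, node SV: S={C} ∪ V={A} → {A,C} (+1)
site 2, node DSV: D={G} ∪ SV={A,C} → {A,C,G} (+1)
site 2, node DJSV: DSV={A,C,G} ∪ J={T} → {A,C,G,T} (+1)
site 2, node HZ: H={G} ∪ Z={A} → {A,G} (+1)
site 2, node HRZ: HZ={A,G} ∩ R={A} → {A} (+0)
site 2, node DHJRSVZ: DJSV={A,C,G,T} ∩ HRZ={A} → {A} (+0)
site 3, node SV: S={G} ∪ V={C} → {C,G} (+1)
site 3, node DSV: D={G} ∩ SV={C,G} → {G} (+0)
site 3, node DJSV: DSV={G} ∪ J={C} → {C,G} (+1)
site 3, node HZ: H={G} ∪ Z={C} → {C,G} (+1)
site 3, node HRZ: HZ={C,G} ∪ R={A} → {A,C,G} (+1)
site 3, node DHJRSVZ: DJSV={C,G} ∩ HRZ={A,C,G} → {C,G} (+0)
per-site changes: [4, 4, 4, 4]; total = 16

C,G,T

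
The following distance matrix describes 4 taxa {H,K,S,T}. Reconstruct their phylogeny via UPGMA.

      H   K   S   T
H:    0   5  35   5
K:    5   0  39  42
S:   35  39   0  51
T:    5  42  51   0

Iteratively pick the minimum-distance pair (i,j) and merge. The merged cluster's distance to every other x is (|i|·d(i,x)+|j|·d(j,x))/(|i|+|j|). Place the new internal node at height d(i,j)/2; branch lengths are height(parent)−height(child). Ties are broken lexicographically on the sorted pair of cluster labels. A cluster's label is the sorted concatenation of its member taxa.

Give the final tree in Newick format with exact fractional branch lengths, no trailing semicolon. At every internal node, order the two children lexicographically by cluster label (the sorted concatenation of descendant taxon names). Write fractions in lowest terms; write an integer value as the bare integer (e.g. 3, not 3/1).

iteration 1: select H,K (d=5); attach at lengths (5/2, 5/2); label the merged cluster HK
  updated: d(HK,S)=37, d(HK,T)=47/2
iteration 2: select HK,T (d=47/2); attach at lengths (37/4, 47/4); label the merged cluster HKT
  updated: d(HKT,S)=125/3
iteration 3: select HKT,S (d=125/3); attach at lengths (109/12, 125/6); label the merged cluster HKST
final tree: (((H:5/2,K:5/2):37/4,T:47/4):109/12,S:125/6)
total length: 671/12

(((H:5/2,K:5/2):37/4,T:47/4):109/12,S:125/6)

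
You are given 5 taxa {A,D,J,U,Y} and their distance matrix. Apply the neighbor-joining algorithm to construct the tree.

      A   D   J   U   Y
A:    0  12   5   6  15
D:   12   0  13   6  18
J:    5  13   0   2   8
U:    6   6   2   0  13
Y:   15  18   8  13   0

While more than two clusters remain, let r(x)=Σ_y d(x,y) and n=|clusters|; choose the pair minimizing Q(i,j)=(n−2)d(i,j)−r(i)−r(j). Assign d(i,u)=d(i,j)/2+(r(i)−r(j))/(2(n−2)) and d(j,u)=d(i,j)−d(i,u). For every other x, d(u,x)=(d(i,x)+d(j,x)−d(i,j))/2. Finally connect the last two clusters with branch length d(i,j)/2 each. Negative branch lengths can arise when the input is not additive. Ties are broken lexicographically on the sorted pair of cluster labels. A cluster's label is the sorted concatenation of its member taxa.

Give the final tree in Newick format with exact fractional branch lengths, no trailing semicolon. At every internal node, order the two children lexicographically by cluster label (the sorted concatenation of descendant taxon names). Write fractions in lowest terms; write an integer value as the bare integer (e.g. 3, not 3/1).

iteration 1: select D,U (d=6, Q=-58); attach at lengths (20/3, -2/3); label the merged cluster DU
  updated: d(A,DU)=6, d(DU,J)=9/2, d(DU,Y)=25/2
iteration 2: select A,DU (d=6, Q=-37); attach at lengths (15/4, 9/4); label the merged cluster ADU
  updated: d(ADU,J)=7/4, d(ADU,Y)=43/4
iteration 3: select ADU,J (d=7/4, Q=-41/2); attach at lengths (9/4, -1/2); label the merged cluster ADJU
  updated: d(ADJU,Y)=17/2
iteration 4: select ADJU,Y (d=17/2); attach at lengths (17/4, 17/4); label the merged cluster ADJUY
final tree: (((A:15/4,(D:20/3,U:-2/3):9/4):9/4,J:-1/2):17/4,Y:17/4)
total length: 89/4

(((A:15/4,(D:20/3,U:-2/3):9/4):9/4,J:-1/2):17/4,Y:17/4)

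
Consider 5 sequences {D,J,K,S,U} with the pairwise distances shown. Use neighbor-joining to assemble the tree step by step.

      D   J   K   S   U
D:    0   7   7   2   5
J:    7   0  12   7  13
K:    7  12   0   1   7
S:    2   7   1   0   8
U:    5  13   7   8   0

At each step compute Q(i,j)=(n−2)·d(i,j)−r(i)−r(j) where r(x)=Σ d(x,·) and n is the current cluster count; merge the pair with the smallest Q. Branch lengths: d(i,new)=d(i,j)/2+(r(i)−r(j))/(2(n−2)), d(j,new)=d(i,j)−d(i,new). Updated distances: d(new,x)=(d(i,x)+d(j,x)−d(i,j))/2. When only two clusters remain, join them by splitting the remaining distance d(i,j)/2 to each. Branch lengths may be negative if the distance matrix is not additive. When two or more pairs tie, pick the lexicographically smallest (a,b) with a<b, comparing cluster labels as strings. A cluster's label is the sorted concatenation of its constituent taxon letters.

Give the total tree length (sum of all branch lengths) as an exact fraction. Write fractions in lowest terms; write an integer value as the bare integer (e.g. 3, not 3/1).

63/4

iteration 1: select K,S (d=1, Q=-42); attach at lengths (2, -1); label the merged cluster KS
  updated: d(D,KS)=4, d(J,KS)=9, d(KS,U)=7
iteration 2: select D,J (d=7, Q=-31); attach at lengths (1/4, 27/4); label the merged cluster DJ
  updated: d(DJ,KS)=3, d(DJ,U)=11/2
iteration 3: select DJ,KS (d=3, Q=-31/2); attach at lengths (3/4, 9/4); label the merged cluster DJKS
  updated: d(DJKS,U)=19/4
iteration 4: select DJKS,U (d=19/4); attach at lengths (19/8, 19/8); label the merged cluster DJKSU
final tree: (((D:1/4,J:27/4):3/4,(K:2,S:-1):9/4):19/8,U:19/8)
total length: 63/4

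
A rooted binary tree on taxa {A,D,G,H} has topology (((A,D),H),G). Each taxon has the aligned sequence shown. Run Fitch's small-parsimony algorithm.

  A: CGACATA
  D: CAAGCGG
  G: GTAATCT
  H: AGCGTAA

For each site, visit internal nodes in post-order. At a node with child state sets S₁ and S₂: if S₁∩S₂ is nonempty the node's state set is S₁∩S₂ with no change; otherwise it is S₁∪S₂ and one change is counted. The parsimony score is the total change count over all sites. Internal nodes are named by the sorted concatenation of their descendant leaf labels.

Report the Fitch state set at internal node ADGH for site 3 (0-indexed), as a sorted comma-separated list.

A,G

AD@0: {C} ∩ {C} = {C} (intersection, +0)
ADH@0: {C} ∪ {A} = {A,C} (union, +1)
ADGH@0: {A,C} ∪ {G} = {A,C,G} (union, +1)
AD@1: {G} ∪ {A} = {A,G} (union, +1)
ADH@1: {A,G} ∩ {G} = {G} (intersection, +0)
ADGH@1: {G} ∪ {T} = {G,T} (union, +1)
AD@2: {A} ∩ {A} = {A} (intersection, +0)
ADH@2: {A} ∪ {C} = {A,C} (union, +1)
ADGH@2: {A,C} ∩ {A} = {A} (intersection, +0)
AD@3: {C} ∪ {G} = {C,G} (union, +1)
ADH@3: {C,G} ∩ {G} = {G} (intersection, +0)
ADGH@3: {G} ∪ {A} = {A,G} (union, +1)
AD@4: {A} ∪ {C} = {A,C} (union, +1)
ADH@4: {A,C} ∪ {T} = {A,C,T} (union, +1)
ADGH@4: {A,C,T} ∩ {T} = {T} (intersection, +0)
AD@5: {T} ∪ {G} = {G,T} (union, +1)
ADH@5: {G,T} ∪ {A} = {A,G,T} (union, +1)
ADGH@5: {A,G,T} ∪ {C} = {A,C,G,T} (union, +1)
AD@6: {A} ∪ {G} = {A,G} (union, +1)
ADH@6: {A,G} ∩ {A} = {A} (intersection, +0)
ADGH@6: {A} ∪ {T} = {A,T} (union, +1)
per-site changes: [2, 2, 1, 2, 2, 3, 2]; total = 14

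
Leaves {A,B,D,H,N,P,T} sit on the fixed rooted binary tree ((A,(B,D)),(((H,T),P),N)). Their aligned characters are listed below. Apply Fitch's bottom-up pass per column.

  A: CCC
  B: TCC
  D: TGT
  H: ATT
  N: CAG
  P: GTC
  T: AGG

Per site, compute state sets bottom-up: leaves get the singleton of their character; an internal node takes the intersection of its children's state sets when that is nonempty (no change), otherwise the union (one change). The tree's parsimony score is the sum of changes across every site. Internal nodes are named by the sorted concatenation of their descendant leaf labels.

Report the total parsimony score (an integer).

BD@0: {T} ∩ {T} = {T} (intersection, +0)
ABD@0: {C} ∪ {T} = {C,T} (union, +1)
HT@0: {A} ∩ {A} = {A} (intersection, +0)
HPT@0: {A} ∪ {G} = {A,G} (union, +1)
HNPT@0: {A,G} ∪ {C} = {A,C,G} (union, +1)
ABDHNPT@0: {C,T} ∩ {A,C,G} = {C} (intersection, +0)
BD@1: {C} ∪ {G} = {C,G} (union, +1)
ABD@1: {C} ∩ {C,G} = {C} (intersection, +0)
HT@1: {T} ∪ {G} = {G,T} (union, +1)
HPT@1: {G,T} ∩ {T} = {T} (intersection, +0)
HNPT@1: {T} ∪ {A} = {A,T} (union, +1)
ABDHNPT@1: {C} ∪ {A,T} = {A,C,T} (union, +1)
BD@2: {C} ∪ {T} = {C,T} (union, +1)
ABD@2: {C} ∩ {C,T} = {C} (intersection, +0)
HT@2: {T} ∪ {G} = {G,T} (union, +1)
HPT@2: {G,T} ∪ {C} = {C,G,T} (union, +1)
HNPT@2: {C,G,T} ∩ {G} = {G} (intersection, +0)
ABDHNPT@2: {C} ∪ {G} = {C,G} (union, +1)
per-site changes: [3, 4, 4]; total = 11

11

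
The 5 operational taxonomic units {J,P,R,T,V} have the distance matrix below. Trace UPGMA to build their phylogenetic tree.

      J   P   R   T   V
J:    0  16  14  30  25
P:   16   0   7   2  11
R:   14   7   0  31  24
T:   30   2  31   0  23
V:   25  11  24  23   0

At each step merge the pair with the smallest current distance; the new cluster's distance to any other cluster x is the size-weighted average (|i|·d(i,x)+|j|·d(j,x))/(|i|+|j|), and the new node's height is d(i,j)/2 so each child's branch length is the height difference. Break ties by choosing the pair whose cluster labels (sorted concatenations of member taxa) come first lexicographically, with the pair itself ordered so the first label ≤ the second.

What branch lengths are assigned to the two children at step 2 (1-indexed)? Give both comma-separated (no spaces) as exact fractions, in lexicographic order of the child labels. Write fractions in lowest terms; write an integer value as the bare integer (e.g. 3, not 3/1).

7,7

step 1: merge (P,T) at d=2; branch lengths P→1, T→1; new cluster PT
  updated: d(J,PT)=23, d(PT,R)=19, d(PT,V)=17
step 2: merge (J,R) at d=14; branch lengths J→7, R→7; new cluster JR
  updated: d(JR,PT)=21, d(JR,V)=49/2
step 3: merge (PT,V) at d=17; branch lengths PT→15/2, V→17/2; new cluster PTV
  updated: d(JR,PTV)=133/6
step 4: merge (JR,PTV) at d=133/6; branch lengths JR→49/12, PTV→31/12; new cluster JPRTV
final tree: ((J:7,R:7):49/12,((P:1,T:1):15/2,V:17/2):31/12)
total length: 116/3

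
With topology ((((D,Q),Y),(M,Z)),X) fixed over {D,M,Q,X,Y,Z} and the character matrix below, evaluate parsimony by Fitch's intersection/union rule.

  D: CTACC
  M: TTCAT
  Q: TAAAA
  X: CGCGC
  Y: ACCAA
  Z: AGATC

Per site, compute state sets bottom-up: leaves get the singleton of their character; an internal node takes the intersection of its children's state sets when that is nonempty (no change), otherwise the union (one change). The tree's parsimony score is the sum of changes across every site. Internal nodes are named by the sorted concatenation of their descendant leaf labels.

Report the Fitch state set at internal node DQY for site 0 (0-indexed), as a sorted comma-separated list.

[col 0] DQ: children D:{C}, Q:{T} ∪→ {C,T}; cost 1
[col 0] DQY: children DQ:{C,T}, Y:{A} ∪→ {A,C,T}; cost 1
[col 0] MZ: children M:{T}, Z:{A} ∪→ {A,T}; cost 1
[col 0] DMQYZ: children DQY:{A,C,T}, MZ:{A,T} ∩→ {A,T}; cost 0
[col 0] DMQXYZ: children DMQYZ:{A,T}, X:{C} ∪→ {A,C,T}; cost 1
[col 1] DQ: children D:{T}, Q:{A} ∪→ {A,T}; cost 1
[col 1] DQY: children DQ:{A,T}, Y:{C} ∪→ {A,C,T}; cost 1
[col 1] MZ: children M:{T}, Z:{G} ∪→ {G,T}; cost 1
[col 1] DMQYZ: children DQY:{A,C,T}, MZ:{G,T} ∩→ {T}; cost 0
[col 1] DMQXYZ: children DMQYZ:{T}, X:{G} ∪→ {G,T}; cost 1
[col 2] DQ: children D:{A}, Q:{A} ∩→ {A}; cost 0
[col 2] DQY: children DQ:{A}, Y:{C} ∪→ {A,C}; cost 1
[col 2] MZ: children M:{C}, Z:{A} ∪→ {A,C}; cost 1
[col 2] DMQYZ: children DQY:{A,C}, MZ:{A,C} ∩→ {A,C}; cost 0
[col 2] DMQXYZ: children DMQYZ:{A,C}, X:{C} ∩→ {C}; cost 0
[col 3] DQ: children D:{C}, Q:{A} ∪→ {A,C}; cost 1
[col 3] DQY: children DQ:{A,C}, Y:{A} ∩→ {A}; cost 0
[col 3] MZ: children M:{A}, Z:{T} ∪→ {A,T}; cost 1
[col 3] DMQYZ: children DQY:{A}, MZ:{A,T} ∩→ {A}; cost 0
[col 3] DMQXYZ: children DMQYZ:{A}, X:{G} ∪→ {A,G}; cost 1
[col 4] DQ: children D:{C}, Q:{A} ∪→ {A,C}; cost 1
[col 4] DQY: children DQ:{A,C}, Y:{A} ∩→ {A}; cost 0
[col 4] MZ: children M:{T}, Z:{C} ∪→ {C,T}; cost 1
[col 4] DMQYZ: children DQY:{A}, MZ:{C,T} ∪→ {A,C,T}; cost 1
[col 4] DMQXYZ: children DMQYZ:{A,C,T}, X:{C} ∩→ {C}; cost 0
per-site changes: [4, 4, 2, 3, 3]; total = 16

A,C,T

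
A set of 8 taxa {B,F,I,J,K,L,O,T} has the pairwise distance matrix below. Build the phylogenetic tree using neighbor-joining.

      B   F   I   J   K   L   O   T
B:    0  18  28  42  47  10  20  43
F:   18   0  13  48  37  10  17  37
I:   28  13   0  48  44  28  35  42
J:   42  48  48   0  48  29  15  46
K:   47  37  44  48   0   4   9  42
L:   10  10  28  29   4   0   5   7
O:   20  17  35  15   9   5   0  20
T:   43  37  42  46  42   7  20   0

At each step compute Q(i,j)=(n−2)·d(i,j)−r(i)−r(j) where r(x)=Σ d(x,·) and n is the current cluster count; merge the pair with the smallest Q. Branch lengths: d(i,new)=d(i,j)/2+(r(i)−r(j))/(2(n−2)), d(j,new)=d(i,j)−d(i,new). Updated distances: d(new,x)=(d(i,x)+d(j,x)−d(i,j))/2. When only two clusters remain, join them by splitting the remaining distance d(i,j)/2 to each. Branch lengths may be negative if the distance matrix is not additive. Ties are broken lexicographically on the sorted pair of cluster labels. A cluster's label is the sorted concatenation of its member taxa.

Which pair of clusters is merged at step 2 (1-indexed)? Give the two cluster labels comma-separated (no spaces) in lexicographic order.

iteration 1: select F,I (d=13, Q=-340); attach at lengths (5/3, 34/3); label the merged cluster FI
  updated: d(B,FI)=33/2, d(FI,J)=83/2, d(FI,K)=34, d(FI,L)=25/2, d(FI,O)=39/2, d(FI,T)=33
iteration 2: select B,FI (d=33/2, Q=-253); attach at lengths (52/5, 61/10); label the merged cluster BFI
  updated: d(BFI,J)=67/2, d(BFI,K)=129/4, d(BFI,L)=3, d(BFI,O)=23/2, d(BFI,T)=119/4
iteration 3: select J,O (d=15, Q=-172); attach at lengths (171/8, -51/8); label the merged cluster JO
  updated: d(BFI,JO)=15, d(JO,K)=21, d(JO,L)=19/2, d(JO,T)=51/2
iteration 4: select K,L (d=4, Q=-443/4); attach at lengths (117/8, -85/8); label the merged cluster KL
  updated: d(BFI,KL)=125/8, d(JO,KL)=53/4, d(KL,T)=45/2
iteration 5: select BFI,JO (d=15, Q=-673/8); attach at lengths (293/32, 187/32); label the merged cluster BFIJO
  updated: d(BFIJO,KL)=111/16, d(BFIJO,T)=161/8
iteration 6: select BFIJO,KL (d=111/16, Q=-793/16); attach at lengths (73/32, 149/32); label the merged cluster BFIJKLO
  updated: d(BFIJKLO,T)=571/32
iteration 7: select BFIJKLO,T (d=571/32); attach at lengths (571/64, 571/64); label the merged cluster BFIJKLOT
final tree: ((((B:52/5,(F:5/3,I:34/3):61/10):293/32,(J:171/8,O:-51/8):187/32):73/32,(K:117/8,L:-85/8):149/32):571/64,T:571/64)
total length: 2825/32

B,FI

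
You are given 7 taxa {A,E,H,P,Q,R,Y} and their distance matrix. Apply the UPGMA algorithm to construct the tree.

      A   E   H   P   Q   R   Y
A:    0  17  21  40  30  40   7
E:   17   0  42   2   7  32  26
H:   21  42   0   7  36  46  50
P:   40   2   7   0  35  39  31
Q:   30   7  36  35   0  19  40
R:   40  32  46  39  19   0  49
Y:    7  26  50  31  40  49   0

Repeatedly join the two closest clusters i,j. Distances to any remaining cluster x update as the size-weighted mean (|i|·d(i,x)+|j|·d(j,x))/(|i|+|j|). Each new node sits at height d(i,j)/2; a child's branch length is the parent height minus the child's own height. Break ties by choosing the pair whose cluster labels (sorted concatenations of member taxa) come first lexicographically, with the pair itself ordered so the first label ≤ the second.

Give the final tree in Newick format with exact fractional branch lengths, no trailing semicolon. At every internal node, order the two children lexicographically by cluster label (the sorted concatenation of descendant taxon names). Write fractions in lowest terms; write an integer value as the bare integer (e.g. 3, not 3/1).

iteration 1: select E,P (d=2); attach at lengths (1, 1); label the merged cluster EP
  updated: d(A,EP)=57/2, d(EP,H)=49/2, d(EP,Q)=21, d(EP,R)=71/2, d(EP,Y)=57/2
iteration 2: select A,Y (d=7); attach at lengths (7/2, 7/2); label the merged cluster AY
  updated: d(AY,EP)=57/2, d(AY,H)=71/2, d(AY,Q)=35, d(AY,R)=89/2
iteration 3: select Q,R (d=19); attach at lengths (19/2, 19/2); label the merged cluster QR
  updated: d(AY,QR)=159/4, d(EP,QR)=113/4, d(H,QR)=41
iteration 4: select EP,H (d=49/2); attach at lengths (45/4, 49/4); label the merged cluster EHP
  updated: d(AY,EHP)=185/6, d(EHP,QR)=65/2
iteration 5: select AY,EHP (d=185/6); attach at lengths (143/12, 19/6); label the merged cluster AEHPY
  updated: d(AEHPY,QR)=177/5
iteration 6: select AEHPY,QR (d=177/5); attach at lengths (137/60, 41/5); label the merged cluster AEHPQRY
final tree: (((A:7/2,Y:7/2):143/12,((E:1,P:1):45/4,H:49/4):19/6):137/60,(Q:19/2,R:19/2):41/5)
total length: 1156/15

(((A:7/2,Y:7/2):143/12,((E:1,P:1):45/4,H:49/4):19/6):137/60,(Q:19/2,R:19/2):41/5)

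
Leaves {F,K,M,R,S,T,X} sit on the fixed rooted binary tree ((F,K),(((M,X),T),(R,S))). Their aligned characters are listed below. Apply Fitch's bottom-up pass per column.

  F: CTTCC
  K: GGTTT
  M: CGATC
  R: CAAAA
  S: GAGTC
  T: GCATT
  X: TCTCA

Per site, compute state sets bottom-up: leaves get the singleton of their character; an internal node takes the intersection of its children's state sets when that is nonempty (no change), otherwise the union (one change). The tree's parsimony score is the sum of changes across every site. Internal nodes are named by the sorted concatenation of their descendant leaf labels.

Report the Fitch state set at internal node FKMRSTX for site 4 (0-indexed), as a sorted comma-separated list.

site 0, node FK: F={C} ∪ K={G} → {C,G} (+1)
site 0, node MX: M={C} ∪ X={T} → {C,T} (+1)
site 0, node MTX: MX={C,T} ∪ T={G} → {C,G,T} (+1)
site 0, node RS: R={C} ∪ S={G} → {C,G} (+1)
site 0, node MRSTX: MTX={C,G,T} ∩ RS={C,G} → {C,G} (+0)
site 0, node FKMRSTX: FK={C,G} ∩ MRSTX={C,G} → {C,G} (+0)
site 1, node FK: F={T} ∪ K={G} → {G,T} (+1)
site 1, node MX: M={G} ∪ X={C} → {C,G} (+1)
site 1, node MTX: MX={C,G} ∩ T={C} → {C} (+0)
site 1, node RS: R={A} ∩ S={A} → {A} (+0)
site 1, node MRSTX: MTX={C} ∪ RS={A} → {A,C} (+1)
site 1, node FKMRSTX: FK={G,T} ∪ MRSTX={A,C} → {A,C,G,T} (+1)
site 2, node FK: F={T} ∩ K={T} → {T} (+0)
site 2, node MX: M={A} ∪ X={T} → {A,T} (+1)
site 2, node MTX: MX={A,T} ∩ T={A} → {A} (+0)
site 2, node RS: R={A} ∪ S={G} → {A,G} (+1)
site 2, node MRSTX: MTX={A} ∩ RS={A,G} → {A} (+0)
site 2, node FKMRSTX: FK={T} ∪ MRSTX={A} → {A,T} (+1)
site 3, node FK: F={C} ∪ K={T} → {C,T} (+1)
site 3, node MX: M={T} ∪ X={C} → {C,T} (+1)
site 3, node MTX: MX={C,T} ∩ T={T} → {T} (+0)
site 3, node RS: R={A} ∪ S={T} → {A,T} (+1)
site 3, node MRSTX: MTX={T} ∩ RS={A,T} → {T} (+0)
site 3, node FKMRSTX: FK={C,T} ∩ MRSTX={T} → {T} (+0)
site 4, node FK: F={C} ∪ K={T} → {C,T} (+1)
site 4, node MX: M={C} ∪ X={A} → {A,C} (+1)
site 4, node MTX: MX={A,C} ∪ T={T} → {A,C,T} (+1)
site 4, node RS: R={A} ∪ S={C} → {A,C} (+1)
site 4, node MRSTX: MTX={A,C,T} ∩ RS={A,C} → {A,C} (+0)
site 4, node FKMRSTX: FK={C,T} ∩ MRSTX={A,C} → {C} (+0)
per-site changes: [4, 4, 3, 3, 4]; total = 18

C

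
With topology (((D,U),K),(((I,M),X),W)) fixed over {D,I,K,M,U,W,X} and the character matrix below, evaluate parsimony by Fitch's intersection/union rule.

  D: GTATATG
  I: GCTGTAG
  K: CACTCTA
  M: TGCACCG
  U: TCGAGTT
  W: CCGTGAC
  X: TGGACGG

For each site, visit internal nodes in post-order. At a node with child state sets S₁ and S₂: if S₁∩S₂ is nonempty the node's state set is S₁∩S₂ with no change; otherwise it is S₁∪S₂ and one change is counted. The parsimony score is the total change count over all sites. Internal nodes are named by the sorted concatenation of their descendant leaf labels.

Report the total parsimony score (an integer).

25

DU@0: {G} ∪ {T} = {G,T} (union, +1)
DKU@0: {G,T} ∪ {C} = {C,G,T} (union, +1)
IM@0: {G} ∪ {T} = {G,T} (union, +1)
IMX@0: {G,T} ∩ {T} = {T} (intersection, +0)
IMWX@0: {T} ∪ {C} = {C,T} (union, +1)
DIKMUWX@0: {C,G,T} ∩ {C,T} = {C,T} (intersection, +0)
DU@1: {T} ∪ {C} = {C,T} (union, +1)
DKU@1: {C,T} ∪ {A} = {A,C,T} (union, +1)
IM@1: {C} ∪ {G} = {C,G} (union, +1)
IMX@1: {C,G} ∩ {G} = {G} (intersection, +0)
IMWX@1: {G} ∪ {C} = {C,G} (union, +1)
DIKMUWX@1: {A,C,T} ∩ {C,G} = {C} (intersection, +0)
DU@2: {A} ∪ {G} = {A,G} (union, +1)
DKU@2: {A,G} ∪ {C} = {A,C,G} (union, +1)
IM@2: {T} ∪ {C} = {C,T} (union, +1)
IMX@2: {C,T} ∪ {G} = {C,G,T} (union, +1)
IMWX@2: {C,G,T} ∩ {G} = {G} (intersection, +0)
DIKMUWX@2: {A,C,G} ∩ {G} = {G} (intersection, +0)
DU@3: {T} ∪ {A} = {A,T} (union, +1)
DKU@3: {A,T} ∩ {T} = {T} (intersection, +0)
IM@3: {G} ∪ {A} = {A,G} (union, +1)
IMX@3: {A,G} ∩ {A} = {A} (intersection, +0)
IMWX@3: {A} ∪ {T} = {A,T} (union, +1)
DIKMUWX@3: {T} ∩ {A,T} = {T} (intersection, +0)
DU@4: {A} ∪ {G} = {A,G} (union, +1)
DKU@4: {A,G} ∪ {C} = {A,C,G} (union, +1)
IM@4: {T} ∪ {C} = {C,T} (union, +1)
IMX@4: {C,T} ∩ {C} = {C} (intersection, +0)
IMWX@4: {C} ∪ {G} = {C,G} (union, +1)
DIKMUWX@4: {A,C,G} ∩ {C,G} = {C,G} (intersection, +0)
DU@5: {T} ∩ {T} = {T} (intersection, +0)
DKU@5: {T} ∩ {T} = {T} (intersection, +0)
IM@5: {A} ∪ {C} = {A,C} (union, +1)
IMX@5: {A,C} ∪ {G} = {A,C,G} (union, +1)
IMWX@5: {A,C,G} ∩ {A} = {A} (intersection, +0)
DIKMUWX@5: {T} ∪ {A} = {A,T} (union, +1)
DU@6: {G} ∪ {T} = {G,T} (union, +1)
DKU@6: {G,T} ∪ {A} = {A,G,T} (union, +1)
IM@6: {G} ∩ {G} = {G} (intersection, +0)
IMX@6: {G} ∩ {G} = {G} (intersection, +0)
IMWX@6: {G} ∪ {C} = {C,G} (union, +1)
DIKMUWX@6: {A,G,T} ∩ {C,G} = {G} (intersection, +0)
per-site changes: [4, 4, 4, 3, 4, 3, 3]; total = 25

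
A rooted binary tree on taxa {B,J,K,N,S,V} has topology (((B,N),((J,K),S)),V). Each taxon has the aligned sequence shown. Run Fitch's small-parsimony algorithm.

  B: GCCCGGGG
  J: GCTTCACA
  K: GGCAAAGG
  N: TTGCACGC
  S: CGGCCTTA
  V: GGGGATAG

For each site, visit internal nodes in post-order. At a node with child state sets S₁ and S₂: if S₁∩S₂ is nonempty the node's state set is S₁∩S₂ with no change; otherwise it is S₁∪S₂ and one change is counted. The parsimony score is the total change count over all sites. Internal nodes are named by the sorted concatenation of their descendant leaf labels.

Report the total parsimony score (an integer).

site 0, node BN: B={G} ∪ N={T} → {G,T} (+1)
site 0, node JK: J={G} ∩ K={G} → {G} (+0)
site 0, node JKS: JK={G} ∪ S={C} → {C,G} (+1)
site 0, node BJKNS: BN={G,T} ∩ JKS={C,G} → {G} (+0)
site 0, node BJKNSV: BJKNS={G} ∩ V={G} → {G} (+0)
site 1, node BN: B={C} ∪ N={T} → {C,T} (+1)
site 1, node JK: J={C} ∪ K={G} → {C,G} (+1)
site 1, node JKS: JK={C,G} ∩ S={G} → {G} (+0)
site 1, node BJKNS: BN={C,T} ∪ JKS={G} → {C,G,T} (+1)
site 1, node BJKNSV: BJKNS={C,G,T} ∩ V={G} → {G} (+0)
site 2, node BN: B={C} ∪ N={G} → {C,G} (+1)
site 2, node JK: J={T} ∪ K={C} → {C,T} (+1)
site 2, node JKS: JK={C,T} ∪ S={G} → {C,G,T} (+1)
site 2, node BJKNS: BN={C,G} ∩ JKS={C,G,T} → {C,G} (+0)
site 2, node BJKNSV: BJKNS={C,G} ∩ V={G} → {G} (+0)
site 3, node BN: B={C} ∩ N={C} → {C} (+0)
site 3, node JK: J={T} ∪ K={A} → {A,T} (+1)
site 3, node JKS: JK={A,T} ∪ S={C} → {A,C,T} (+1)
site 3, node BJKNS: BN={C} ∩ JKS={A,C,T} → {C} (+0)
site 3, node BJKNSV: BJKNS={C} ∪ V={G} → {C,G} (+1)
site 4, node BN: B={G} ∪ N={A} → {A,G} (+1)
site 4, node JK: J={C} ∪ K={A} → {A,C} (+1)
site 4, node JKS: JK={A,C} ∩ S={C} → {C} (+0)
site 4, node BJKNS: BN={A,G} ∪ JKS={C} → {A,C,G} (+1)
site 4, node BJKNSV: BJKNS={A,C,G} ∩ V={A} → {A} (+0)
site 5, node BN: B={G} ∪ N={C} → {C,G} (+1)
site 5, node JK: J={A} ∩ K={A} → {A} (+0)
site 5, node JKS: JK={A} ∪ S={T} → {A,T} (+1)
site 5, node BJKNS: BN={C,G} ∪ JKS={A,T} → {A,C,G,T} (+1)
site 5, node BJKNSV: BJKNS={A,C,G,T} ∩ V={T} → {T} (+0)
site 6, node BN: B={G} ∩ N={G} → {G} (+0)
site 6, node JK: J={C} ∪ K={G} → {C,G} (+1)
site 6, node JKS: JK={C,G} ∪ S={T} → {C,G,T} (+1)
site 6, node BJKNS: BN={G} ∩ JKS={C,G,T} → {G} (+0)
site 6, node BJKNSV: BJKNS={G} ∪ V={A} → {A,G} (+1)
site 7, node BN: B={G} ∪ N={C} → {C,G} (+1)
site 7, node JK: J={A} ∪ K={G} → {A,G} (+1)
site 7, node JKS: JK={A,G} ∩ S={A} → {A} (+0)
site 7, node BJKNS: BN={C,G} ∪ JKS={A} → {A,C,G} (+1)
site 7, node BJKNSV: BJKNS={A,C,G} ∩ V={G} → {G} (+0)
per-site changes: [2, 3, 3, 3, 3, 3, 3, 3]; total = 23

23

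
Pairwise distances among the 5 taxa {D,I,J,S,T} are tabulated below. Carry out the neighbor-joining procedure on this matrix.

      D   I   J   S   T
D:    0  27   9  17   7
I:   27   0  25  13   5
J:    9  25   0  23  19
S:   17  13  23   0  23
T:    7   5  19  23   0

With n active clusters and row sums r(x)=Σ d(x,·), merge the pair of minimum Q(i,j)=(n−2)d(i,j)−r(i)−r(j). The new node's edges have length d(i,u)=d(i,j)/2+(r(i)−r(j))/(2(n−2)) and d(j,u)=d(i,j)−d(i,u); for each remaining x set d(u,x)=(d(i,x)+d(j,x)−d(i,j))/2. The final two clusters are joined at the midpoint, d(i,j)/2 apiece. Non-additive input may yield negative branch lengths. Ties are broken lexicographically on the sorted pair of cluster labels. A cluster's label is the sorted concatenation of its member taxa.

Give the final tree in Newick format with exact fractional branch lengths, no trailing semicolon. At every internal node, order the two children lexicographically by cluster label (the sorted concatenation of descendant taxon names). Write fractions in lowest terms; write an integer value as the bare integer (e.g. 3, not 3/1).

((((D:11/6,J:43/6):25/4,S:37/4):25/4,I:13/4):7/8,T:7/8)

1. join D+J (d=9, Q=-109) ⇒ DJ; edges |D|=11/6, |J|=43/6
  updated: d(DJ,I)=43/2, d(DJ,S)=31/2, d(DJ,T)=17/2
2. join DJ+S (d=31/2, Q=-66) ⇒ DJS; edges |DJ|=25/4, |S|=37/4
  updated: d(DJS,I)=19/2, d(DJS,T)=8
3. join DJS+I (d=19/2, Q=-45/2) ⇒ DIJS; edges |DJS|=25/4, |I|=13/4
  updated: d(DIJS,T)=7/4
4. join DIJS+T (d=7/4) ⇒ DIJST; edges |DIJS|=7/8, |T|=7/8
final tree: ((((D:11/6,J:43/6):25/4,S:37/4):25/4,I:13/4):7/8,T:7/8)
total length: 143/4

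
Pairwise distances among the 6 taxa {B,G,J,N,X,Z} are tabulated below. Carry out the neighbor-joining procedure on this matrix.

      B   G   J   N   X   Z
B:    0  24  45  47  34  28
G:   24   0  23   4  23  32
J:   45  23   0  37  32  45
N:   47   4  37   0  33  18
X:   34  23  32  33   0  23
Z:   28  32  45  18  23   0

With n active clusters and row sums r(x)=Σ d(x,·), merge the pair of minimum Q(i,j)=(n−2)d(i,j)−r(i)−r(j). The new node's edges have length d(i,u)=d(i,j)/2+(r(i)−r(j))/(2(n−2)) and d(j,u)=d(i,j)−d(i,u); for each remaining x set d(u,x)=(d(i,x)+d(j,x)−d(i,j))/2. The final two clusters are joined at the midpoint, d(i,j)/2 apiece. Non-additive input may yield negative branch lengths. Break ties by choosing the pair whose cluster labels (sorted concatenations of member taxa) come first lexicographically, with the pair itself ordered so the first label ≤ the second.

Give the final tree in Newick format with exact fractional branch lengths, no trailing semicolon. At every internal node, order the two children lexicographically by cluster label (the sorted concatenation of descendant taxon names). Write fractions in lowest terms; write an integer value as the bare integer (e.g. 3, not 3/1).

step 1: merge (G,N) at d=4, Q=-229; branch lengths G→-17/8, N→49/8; new cluster GN
  updated: d(B,GN)=67/2, d(GN,J)=28, d(GN,X)=26, d(GN,Z)=23
step 2: merge (GN,J) at d=28, Q=-353/2; branch lengths GN→89/12, J→247/12; new cluster GJN
  updated: d(B,GJN)=101/4, d(GJN,X)=15, d(GJN,Z)=20
step 3: merge (B,Z) at d=28, Q=-409/4; branch lengths B→289/16, Z→159/16; new cluster BZ
  updated: d(BZ,GJN)=69/8, d(BZ,X)=29/2
step 4: merge (BZ,GJN) at d=69/8, Q=-305/8; branch lengths BZ→65/16, GJN→73/16; new cluster BGJNZ
  updated: d(BGJNZ,X)=167/16
step 5: merge (BGJNZ,X) at d=167/16; branch lengths BGJNZ→167/32, X→167/32; new cluster BGJNXZ
final tree: (((B:289/16,Z:159/16):65/16,((G:-17/8,N:49/8):89/12,J:247/12):73/16):167/32,X:167/32)
total length: 1265/16

(((B:289/16,Z:159/16):65/16,((G:-17/8,N:49/8):89/12,J:247/12):73/16):167/32,X:167/32)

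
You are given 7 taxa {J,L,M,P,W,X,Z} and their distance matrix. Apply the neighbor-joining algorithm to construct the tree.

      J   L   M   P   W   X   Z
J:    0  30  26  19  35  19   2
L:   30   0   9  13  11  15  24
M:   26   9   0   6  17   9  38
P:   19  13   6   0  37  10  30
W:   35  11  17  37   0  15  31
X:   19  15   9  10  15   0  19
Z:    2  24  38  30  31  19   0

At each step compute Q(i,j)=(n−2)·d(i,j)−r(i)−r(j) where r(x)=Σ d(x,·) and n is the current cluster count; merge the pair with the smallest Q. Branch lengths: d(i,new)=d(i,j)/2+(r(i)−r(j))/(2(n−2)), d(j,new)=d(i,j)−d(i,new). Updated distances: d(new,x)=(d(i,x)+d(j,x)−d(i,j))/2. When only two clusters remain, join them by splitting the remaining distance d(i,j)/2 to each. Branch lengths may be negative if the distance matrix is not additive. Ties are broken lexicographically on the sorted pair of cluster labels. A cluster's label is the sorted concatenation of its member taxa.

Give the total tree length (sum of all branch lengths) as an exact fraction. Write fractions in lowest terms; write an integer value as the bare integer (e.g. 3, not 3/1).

iteration 1: select J,Z (d=2, Q=-265); attach at lengths (-3/10, 23/10); label the merged cluster JZ
  updated: d(JZ,L)=26, d(JZ,M)=31, d(JZ,P)=47/2, d(JZ,W)=32, d(JZ,X)=18
iteration 2: select L,W (d=11, Q=-142); attach at lengths (3/4, 41/4); label the merged cluster LW
  updated: d(JZ,LW)=47/2, d(LW,M)=15/2, d(LW,P)=39/2, d(LW,X)=19/2
iteration 3: select M,P (d=6, Q=-189/2); attach at lengths (25/12, 47/12); label the merged cluster MP
  updated: d(JZ,MP)=97/4, d(LW,MP)=21/2, d(MP,X)=13/2
iteration 4: select JZ,X (d=18, Q=-255/4); attach at lengths (271/16, 17/16); label the merged cluster JXZ
  updated: d(JXZ,LW)=15/2, d(JXZ,MP)=51/8
iteration 5: select JXZ,LW (d=15/2, Q=-195/8); attach at lengths (27/16, 93/16); label the merged cluster JLWXZ
  updated: d(JLWXZ,MP)=75/16
iteration 6: select JLWXZ,MP (d=75/16); attach at lengths (75/32, 75/32); label the merged cluster JLMPWXZ
final tree: ((((J:-3/10,Z:23/10):271/16,X:17/16):27/16,(L:3/4,W:41/4):93/16):75/32,(M:25/12,P:47/12):75/32)
total length: 787/16

787/16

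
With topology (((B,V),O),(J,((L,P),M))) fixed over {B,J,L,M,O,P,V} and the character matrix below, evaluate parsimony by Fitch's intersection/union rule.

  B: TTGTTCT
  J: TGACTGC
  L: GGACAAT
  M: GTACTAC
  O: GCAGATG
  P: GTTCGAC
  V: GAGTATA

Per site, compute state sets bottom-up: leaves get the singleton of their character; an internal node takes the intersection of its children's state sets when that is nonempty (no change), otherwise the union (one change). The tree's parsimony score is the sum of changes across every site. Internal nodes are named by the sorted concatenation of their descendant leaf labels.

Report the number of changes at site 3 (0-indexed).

BV@0: {T} ∪ {G} = {G,T} (union, +1)
BOV@0: {G,T} ∩ {G} = {G} (intersection, +0)
LP@0: {G} ∩ {G} = {G} (intersection, +0)
LMP@0: {G} ∩ {G} = {G} (intersection, +0)
JLMP@0: {T} ∪ {G} = {G,T} (union, +1)
BJLMOPV@0: {G} ∩ {G,T} = {G} (intersection, +0)
BV@1: {T} ∪ {A} = {A,T} (union, +1)
BOV@1: {A,T} ∪ {C} = {A,C,T} (union, +1)
LP@1: {G} ∪ {T} = {G,T} (union, +1)
LMP@1: {G,T} ∩ {T} = {T} (intersection, +0)
JLMP@1: {G} ∪ {T} = {G,T} (union, +1)
BJLMOPV@1: {A,C,T} ∩ {G,T} = {T} (intersection, +0)
BV@2: {G} ∩ {G} = {G} (intersection, +0)
BOV@2: {G} ∪ {A} = {A,G} (union, +1)
LP@2: {A} ∪ {T} = {A,T} (union, +1)
LMP@2: {A,T} ∩ {A} = {A} (intersection, +0)
JLMP@2: {A} ∩ {A} = {A} (intersection, +0)
BJLMOPV@2: {A,G} ∩ {A} = {A} (intersection, +0)
BV@3: {T} ∩ {T} = {T} (intersection, +0)
BOV@3: {T} ∪ {G} = {G,T} (union, +1)
LP@3: {C} ∩ {C} = {C} (intersection, +0)
LMP@3: {C} ∩ {C} = {C} (intersection, +0)
JLMP@3: {C} ∩ {C} = {C} (intersection, +0)
BJLMOPV@3: {G,T} ∪ {C} = {C,G,T} (union, +1)
BV@4: {T} ∪ {A} = {A,T} (union, +1)
BOV@4: {A,T} ∩ {A} = {A} (intersection, +0)
LP@4: {A} ∪ {G} = {A,G} (union, +1)
LMP@4: {A,G} ∪ {T} = {A,G,T} (union, +1)
JLMP@4: {T} ∩ {A,G,T} = {T} (intersection, +0)
BJLMOPV@4: {A} ∪ {T} = {A,T} (union, +1)
BV@5: {C} ∪ {T} = {C,T} (union, +1)
BOV@5: {C,T} ∩ {T} = {T} (intersection, +0)
LP@5: {A} ∩ {A} = {A} (intersection, +0)
LMP@5: {A} ∩ {A} = {A} (intersection, +0)
JLMP@5: {G} ∪ {A} = {A,G} (union, +1)
BJLMOPV@5: {T} ∪ {A,G} = {A,G,T} (union, +1)
BV@6: {T} ∪ {A} = {A,T} (union, +1)
BOV@6: {A,T} ∪ {G} = {A,G,T} (union, +1)
LP@6: {T} ∪ {C} = {C,T} (union, +1)
LMP@6: {C,T} ∩ {C} = {C} (intersection, +0)
JLMP@6: {C} ∩ {C} = {C} (intersection, +0)
BJLMOPV@6: {A,G,T} ∪ {C} = {A,C,G,T} (union, +1)
per-site changes: [2, 4, 2, 2, 4, 3, 4]; total = 21

2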